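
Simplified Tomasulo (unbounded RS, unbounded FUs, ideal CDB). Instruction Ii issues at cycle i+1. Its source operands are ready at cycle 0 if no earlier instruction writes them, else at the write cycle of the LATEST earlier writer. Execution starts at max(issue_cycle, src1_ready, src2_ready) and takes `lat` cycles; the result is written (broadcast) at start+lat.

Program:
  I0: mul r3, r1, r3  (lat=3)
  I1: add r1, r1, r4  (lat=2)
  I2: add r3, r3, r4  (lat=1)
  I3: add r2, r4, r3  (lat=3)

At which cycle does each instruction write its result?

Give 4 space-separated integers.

Answer: 4 4 5 8

Derivation:
I0 mul r3: issue@1 deps=(None,None) exec_start@1 write@4
I1 add r1: issue@2 deps=(None,None) exec_start@2 write@4
I2 add r3: issue@3 deps=(0,None) exec_start@4 write@5
I3 add r2: issue@4 deps=(None,2) exec_start@5 write@8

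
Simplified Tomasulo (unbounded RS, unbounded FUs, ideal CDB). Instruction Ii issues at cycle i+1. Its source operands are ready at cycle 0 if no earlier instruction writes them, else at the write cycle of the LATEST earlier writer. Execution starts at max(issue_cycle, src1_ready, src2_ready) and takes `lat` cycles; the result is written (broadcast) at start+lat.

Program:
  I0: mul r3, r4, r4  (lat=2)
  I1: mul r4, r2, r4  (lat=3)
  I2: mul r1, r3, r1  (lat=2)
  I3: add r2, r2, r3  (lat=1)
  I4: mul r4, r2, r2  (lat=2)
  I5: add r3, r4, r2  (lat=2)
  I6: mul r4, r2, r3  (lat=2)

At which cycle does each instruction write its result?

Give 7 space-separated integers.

I0 mul r3: issue@1 deps=(None,None) exec_start@1 write@3
I1 mul r4: issue@2 deps=(None,None) exec_start@2 write@5
I2 mul r1: issue@3 deps=(0,None) exec_start@3 write@5
I3 add r2: issue@4 deps=(None,0) exec_start@4 write@5
I4 mul r4: issue@5 deps=(3,3) exec_start@5 write@7
I5 add r3: issue@6 deps=(4,3) exec_start@7 write@9
I6 mul r4: issue@7 deps=(3,5) exec_start@9 write@11

Answer: 3 5 5 5 7 9 11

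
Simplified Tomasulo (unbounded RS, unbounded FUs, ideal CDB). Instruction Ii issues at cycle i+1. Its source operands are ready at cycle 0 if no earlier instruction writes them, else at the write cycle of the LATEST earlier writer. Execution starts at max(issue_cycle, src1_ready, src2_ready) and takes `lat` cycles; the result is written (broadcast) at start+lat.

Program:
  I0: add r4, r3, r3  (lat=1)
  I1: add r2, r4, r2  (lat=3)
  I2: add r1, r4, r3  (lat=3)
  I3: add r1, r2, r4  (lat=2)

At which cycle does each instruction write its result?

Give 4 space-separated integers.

Answer: 2 5 6 7

Derivation:
I0 add r4: issue@1 deps=(None,None) exec_start@1 write@2
I1 add r2: issue@2 deps=(0,None) exec_start@2 write@5
I2 add r1: issue@3 deps=(0,None) exec_start@3 write@6
I3 add r1: issue@4 deps=(1,0) exec_start@5 write@7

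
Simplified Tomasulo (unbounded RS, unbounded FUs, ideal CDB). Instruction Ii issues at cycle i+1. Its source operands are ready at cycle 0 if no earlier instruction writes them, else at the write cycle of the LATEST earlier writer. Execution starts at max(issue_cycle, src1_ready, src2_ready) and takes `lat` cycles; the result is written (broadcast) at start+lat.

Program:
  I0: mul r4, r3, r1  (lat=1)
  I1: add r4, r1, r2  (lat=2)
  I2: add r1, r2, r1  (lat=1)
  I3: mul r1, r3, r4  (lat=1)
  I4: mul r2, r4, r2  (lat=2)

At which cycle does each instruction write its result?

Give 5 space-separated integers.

Answer: 2 4 4 5 7

Derivation:
I0 mul r4: issue@1 deps=(None,None) exec_start@1 write@2
I1 add r4: issue@2 deps=(None,None) exec_start@2 write@4
I2 add r1: issue@3 deps=(None,None) exec_start@3 write@4
I3 mul r1: issue@4 deps=(None,1) exec_start@4 write@5
I4 mul r2: issue@5 deps=(1,None) exec_start@5 write@7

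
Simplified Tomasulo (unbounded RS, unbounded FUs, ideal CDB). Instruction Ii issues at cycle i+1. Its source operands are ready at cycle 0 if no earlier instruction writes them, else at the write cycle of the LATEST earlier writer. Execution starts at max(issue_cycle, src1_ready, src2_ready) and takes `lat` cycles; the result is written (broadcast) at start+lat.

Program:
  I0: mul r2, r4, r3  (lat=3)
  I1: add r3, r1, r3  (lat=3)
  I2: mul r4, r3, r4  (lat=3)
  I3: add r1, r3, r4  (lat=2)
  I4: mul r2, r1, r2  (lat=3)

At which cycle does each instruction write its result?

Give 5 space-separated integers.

Answer: 4 5 8 10 13

Derivation:
I0 mul r2: issue@1 deps=(None,None) exec_start@1 write@4
I1 add r3: issue@2 deps=(None,None) exec_start@2 write@5
I2 mul r4: issue@3 deps=(1,None) exec_start@5 write@8
I3 add r1: issue@4 deps=(1,2) exec_start@8 write@10
I4 mul r2: issue@5 deps=(3,0) exec_start@10 write@13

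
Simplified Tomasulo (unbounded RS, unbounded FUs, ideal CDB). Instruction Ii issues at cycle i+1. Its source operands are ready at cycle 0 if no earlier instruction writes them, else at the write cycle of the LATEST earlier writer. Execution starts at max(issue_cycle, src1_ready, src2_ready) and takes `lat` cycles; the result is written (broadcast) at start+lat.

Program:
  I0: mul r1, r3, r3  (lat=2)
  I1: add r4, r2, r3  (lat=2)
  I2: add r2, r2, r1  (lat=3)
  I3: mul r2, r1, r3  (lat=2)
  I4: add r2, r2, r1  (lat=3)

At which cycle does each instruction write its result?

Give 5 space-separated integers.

Answer: 3 4 6 6 9

Derivation:
I0 mul r1: issue@1 deps=(None,None) exec_start@1 write@3
I1 add r4: issue@2 deps=(None,None) exec_start@2 write@4
I2 add r2: issue@3 deps=(None,0) exec_start@3 write@6
I3 mul r2: issue@4 deps=(0,None) exec_start@4 write@6
I4 add r2: issue@5 deps=(3,0) exec_start@6 write@9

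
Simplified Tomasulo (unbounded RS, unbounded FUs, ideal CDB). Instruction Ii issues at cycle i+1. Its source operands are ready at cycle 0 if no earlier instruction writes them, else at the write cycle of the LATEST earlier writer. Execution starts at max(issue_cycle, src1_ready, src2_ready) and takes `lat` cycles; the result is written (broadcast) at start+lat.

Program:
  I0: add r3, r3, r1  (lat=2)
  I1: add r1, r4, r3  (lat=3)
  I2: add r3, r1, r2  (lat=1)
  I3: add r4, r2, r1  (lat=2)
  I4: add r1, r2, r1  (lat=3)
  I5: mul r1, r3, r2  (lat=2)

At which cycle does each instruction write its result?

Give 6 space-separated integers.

Answer: 3 6 7 8 9 9

Derivation:
I0 add r3: issue@1 deps=(None,None) exec_start@1 write@3
I1 add r1: issue@2 deps=(None,0) exec_start@3 write@6
I2 add r3: issue@3 deps=(1,None) exec_start@6 write@7
I3 add r4: issue@4 deps=(None,1) exec_start@6 write@8
I4 add r1: issue@5 deps=(None,1) exec_start@6 write@9
I5 mul r1: issue@6 deps=(2,None) exec_start@7 write@9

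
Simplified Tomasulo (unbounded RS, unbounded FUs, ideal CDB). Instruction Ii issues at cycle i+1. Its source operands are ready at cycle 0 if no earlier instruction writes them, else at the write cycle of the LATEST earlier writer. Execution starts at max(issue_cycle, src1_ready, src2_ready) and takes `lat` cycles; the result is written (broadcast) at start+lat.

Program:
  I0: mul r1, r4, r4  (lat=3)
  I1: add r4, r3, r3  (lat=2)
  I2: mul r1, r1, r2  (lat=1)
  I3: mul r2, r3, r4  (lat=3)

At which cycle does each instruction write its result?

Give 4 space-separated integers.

I0 mul r1: issue@1 deps=(None,None) exec_start@1 write@4
I1 add r4: issue@2 deps=(None,None) exec_start@2 write@4
I2 mul r1: issue@3 deps=(0,None) exec_start@4 write@5
I3 mul r2: issue@4 deps=(None,1) exec_start@4 write@7

Answer: 4 4 5 7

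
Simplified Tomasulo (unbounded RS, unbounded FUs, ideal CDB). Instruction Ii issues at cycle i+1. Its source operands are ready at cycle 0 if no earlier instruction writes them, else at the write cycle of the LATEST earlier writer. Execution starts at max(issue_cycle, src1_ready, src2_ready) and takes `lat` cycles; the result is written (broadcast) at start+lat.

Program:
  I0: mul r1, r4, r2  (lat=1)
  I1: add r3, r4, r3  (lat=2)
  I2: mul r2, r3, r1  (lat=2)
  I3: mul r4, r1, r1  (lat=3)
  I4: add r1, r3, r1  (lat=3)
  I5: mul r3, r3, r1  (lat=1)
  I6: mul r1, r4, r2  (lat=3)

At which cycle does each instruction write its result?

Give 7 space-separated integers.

I0 mul r1: issue@1 deps=(None,None) exec_start@1 write@2
I1 add r3: issue@2 deps=(None,None) exec_start@2 write@4
I2 mul r2: issue@3 deps=(1,0) exec_start@4 write@6
I3 mul r4: issue@4 deps=(0,0) exec_start@4 write@7
I4 add r1: issue@5 deps=(1,0) exec_start@5 write@8
I5 mul r3: issue@6 deps=(1,4) exec_start@8 write@9
I6 mul r1: issue@7 deps=(3,2) exec_start@7 write@10

Answer: 2 4 6 7 8 9 10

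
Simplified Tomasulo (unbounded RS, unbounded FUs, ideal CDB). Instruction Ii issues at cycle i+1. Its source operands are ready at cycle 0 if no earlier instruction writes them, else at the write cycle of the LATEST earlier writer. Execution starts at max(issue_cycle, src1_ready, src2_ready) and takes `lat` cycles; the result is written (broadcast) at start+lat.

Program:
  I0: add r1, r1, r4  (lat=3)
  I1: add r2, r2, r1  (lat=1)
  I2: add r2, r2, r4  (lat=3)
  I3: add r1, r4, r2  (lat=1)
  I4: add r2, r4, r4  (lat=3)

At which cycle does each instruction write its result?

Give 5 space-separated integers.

I0 add r1: issue@1 deps=(None,None) exec_start@1 write@4
I1 add r2: issue@2 deps=(None,0) exec_start@4 write@5
I2 add r2: issue@3 deps=(1,None) exec_start@5 write@8
I3 add r1: issue@4 deps=(None,2) exec_start@8 write@9
I4 add r2: issue@5 deps=(None,None) exec_start@5 write@8

Answer: 4 5 8 9 8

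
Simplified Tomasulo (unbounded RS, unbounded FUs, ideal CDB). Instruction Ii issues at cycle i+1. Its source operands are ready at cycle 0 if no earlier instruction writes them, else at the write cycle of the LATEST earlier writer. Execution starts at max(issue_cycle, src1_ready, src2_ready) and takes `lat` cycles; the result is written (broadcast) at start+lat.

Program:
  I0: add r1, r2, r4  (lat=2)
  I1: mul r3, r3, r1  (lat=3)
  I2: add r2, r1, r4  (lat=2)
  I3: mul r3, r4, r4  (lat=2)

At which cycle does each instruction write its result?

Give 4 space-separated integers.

Answer: 3 6 5 6

Derivation:
I0 add r1: issue@1 deps=(None,None) exec_start@1 write@3
I1 mul r3: issue@2 deps=(None,0) exec_start@3 write@6
I2 add r2: issue@3 deps=(0,None) exec_start@3 write@5
I3 mul r3: issue@4 deps=(None,None) exec_start@4 write@6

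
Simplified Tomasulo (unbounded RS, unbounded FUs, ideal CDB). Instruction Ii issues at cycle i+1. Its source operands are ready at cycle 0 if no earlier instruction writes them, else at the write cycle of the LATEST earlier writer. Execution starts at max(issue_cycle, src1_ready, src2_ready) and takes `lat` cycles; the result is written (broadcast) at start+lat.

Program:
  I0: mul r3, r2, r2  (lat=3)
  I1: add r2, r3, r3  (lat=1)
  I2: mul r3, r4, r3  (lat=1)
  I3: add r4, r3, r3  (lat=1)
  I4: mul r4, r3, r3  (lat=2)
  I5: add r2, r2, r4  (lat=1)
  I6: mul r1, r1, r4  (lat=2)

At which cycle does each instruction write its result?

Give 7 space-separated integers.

I0 mul r3: issue@1 deps=(None,None) exec_start@1 write@4
I1 add r2: issue@2 deps=(0,0) exec_start@4 write@5
I2 mul r3: issue@3 deps=(None,0) exec_start@4 write@5
I3 add r4: issue@4 deps=(2,2) exec_start@5 write@6
I4 mul r4: issue@5 deps=(2,2) exec_start@5 write@7
I5 add r2: issue@6 deps=(1,4) exec_start@7 write@8
I6 mul r1: issue@7 deps=(None,4) exec_start@7 write@9

Answer: 4 5 5 6 7 8 9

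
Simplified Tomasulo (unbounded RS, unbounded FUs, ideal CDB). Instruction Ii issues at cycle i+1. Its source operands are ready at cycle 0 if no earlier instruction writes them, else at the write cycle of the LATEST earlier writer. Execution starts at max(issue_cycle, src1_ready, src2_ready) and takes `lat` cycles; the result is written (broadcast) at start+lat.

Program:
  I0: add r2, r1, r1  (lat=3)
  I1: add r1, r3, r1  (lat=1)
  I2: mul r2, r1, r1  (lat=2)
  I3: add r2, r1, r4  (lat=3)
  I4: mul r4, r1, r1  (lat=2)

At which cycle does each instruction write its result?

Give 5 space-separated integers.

Answer: 4 3 5 7 7

Derivation:
I0 add r2: issue@1 deps=(None,None) exec_start@1 write@4
I1 add r1: issue@2 deps=(None,None) exec_start@2 write@3
I2 mul r2: issue@3 deps=(1,1) exec_start@3 write@5
I3 add r2: issue@4 deps=(1,None) exec_start@4 write@7
I4 mul r4: issue@5 deps=(1,1) exec_start@5 write@7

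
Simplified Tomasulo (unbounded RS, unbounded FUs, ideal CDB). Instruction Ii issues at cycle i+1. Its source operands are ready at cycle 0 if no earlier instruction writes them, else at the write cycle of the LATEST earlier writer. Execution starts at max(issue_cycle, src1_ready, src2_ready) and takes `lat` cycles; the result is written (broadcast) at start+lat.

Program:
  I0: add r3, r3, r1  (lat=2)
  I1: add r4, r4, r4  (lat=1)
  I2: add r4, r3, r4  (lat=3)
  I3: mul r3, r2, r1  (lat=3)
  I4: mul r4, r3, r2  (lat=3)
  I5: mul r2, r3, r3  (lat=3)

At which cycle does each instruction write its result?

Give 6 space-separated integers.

I0 add r3: issue@1 deps=(None,None) exec_start@1 write@3
I1 add r4: issue@2 deps=(None,None) exec_start@2 write@3
I2 add r4: issue@3 deps=(0,1) exec_start@3 write@6
I3 mul r3: issue@4 deps=(None,None) exec_start@4 write@7
I4 mul r4: issue@5 deps=(3,None) exec_start@7 write@10
I5 mul r2: issue@6 deps=(3,3) exec_start@7 write@10

Answer: 3 3 6 7 10 10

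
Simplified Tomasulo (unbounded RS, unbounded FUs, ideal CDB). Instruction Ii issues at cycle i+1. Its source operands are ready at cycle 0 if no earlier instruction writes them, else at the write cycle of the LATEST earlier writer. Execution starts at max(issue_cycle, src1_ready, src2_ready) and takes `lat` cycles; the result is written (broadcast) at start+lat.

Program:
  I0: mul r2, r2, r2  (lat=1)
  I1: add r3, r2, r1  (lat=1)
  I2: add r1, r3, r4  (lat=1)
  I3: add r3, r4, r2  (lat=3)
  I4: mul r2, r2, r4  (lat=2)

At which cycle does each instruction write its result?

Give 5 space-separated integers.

Answer: 2 3 4 7 7

Derivation:
I0 mul r2: issue@1 deps=(None,None) exec_start@1 write@2
I1 add r3: issue@2 deps=(0,None) exec_start@2 write@3
I2 add r1: issue@3 deps=(1,None) exec_start@3 write@4
I3 add r3: issue@4 deps=(None,0) exec_start@4 write@7
I4 mul r2: issue@5 deps=(0,None) exec_start@5 write@7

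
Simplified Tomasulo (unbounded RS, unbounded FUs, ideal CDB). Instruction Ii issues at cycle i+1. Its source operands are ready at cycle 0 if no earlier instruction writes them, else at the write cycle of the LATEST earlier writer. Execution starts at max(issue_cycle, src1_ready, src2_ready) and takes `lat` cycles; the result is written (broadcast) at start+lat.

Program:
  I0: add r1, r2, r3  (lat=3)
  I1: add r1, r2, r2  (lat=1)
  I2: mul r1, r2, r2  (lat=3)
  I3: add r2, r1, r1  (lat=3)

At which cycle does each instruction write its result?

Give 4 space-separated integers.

Answer: 4 3 6 9

Derivation:
I0 add r1: issue@1 deps=(None,None) exec_start@1 write@4
I1 add r1: issue@2 deps=(None,None) exec_start@2 write@3
I2 mul r1: issue@3 deps=(None,None) exec_start@3 write@6
I3 add r2: issue@4 deps=(2,2) exec_start@6 write@9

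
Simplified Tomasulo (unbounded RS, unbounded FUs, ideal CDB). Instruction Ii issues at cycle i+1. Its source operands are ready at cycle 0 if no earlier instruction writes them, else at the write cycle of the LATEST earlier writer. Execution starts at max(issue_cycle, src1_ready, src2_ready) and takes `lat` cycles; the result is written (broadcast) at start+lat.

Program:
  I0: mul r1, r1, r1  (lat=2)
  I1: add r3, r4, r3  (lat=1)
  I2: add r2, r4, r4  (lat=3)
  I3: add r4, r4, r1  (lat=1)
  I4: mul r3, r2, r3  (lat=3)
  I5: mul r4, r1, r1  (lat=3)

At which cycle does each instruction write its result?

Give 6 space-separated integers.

Answer: 3 3 6 5 9 9

Derivation:
I0 mul r1: issue@1 deps=(None,None) exec_start@1 write@3
I1 add r3: issue@2 deps=(None,None) exec_start@2 write@3
I2 add r2: issue@3 deps=(None,None) exec_start@3 write@6
I3 add r4: issue@4 deps=(None,0) exec_start@4 write@5
I4 mul r3: issue@5 deps=(2,1) exec_start@6 write@9
I5 mul r4: issue@6 deps=(0,0) exec_start@6 write@9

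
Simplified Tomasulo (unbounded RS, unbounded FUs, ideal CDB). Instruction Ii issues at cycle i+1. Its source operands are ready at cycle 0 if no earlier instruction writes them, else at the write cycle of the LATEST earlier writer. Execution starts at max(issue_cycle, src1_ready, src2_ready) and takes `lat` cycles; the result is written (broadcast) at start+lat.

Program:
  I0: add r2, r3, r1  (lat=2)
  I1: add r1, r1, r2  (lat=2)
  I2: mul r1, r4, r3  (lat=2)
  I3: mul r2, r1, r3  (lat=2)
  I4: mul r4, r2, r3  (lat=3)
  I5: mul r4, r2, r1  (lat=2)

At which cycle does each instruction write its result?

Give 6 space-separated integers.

I0 add r2: issue@1 deps=(None,None) exec_start@1 write@3
I1 add r1: issue@2 deps=(None,0) exec_start@3 write@5
I2 mul r1: issue@3 deps=(None,None) exec_start@3 write@5
I3 mul r2: issue@4 deps=(2,None) exec_start@5 write@7
I4 mul r4: issue@5 deps=(3,None) exec_start@7 write@10
I5 mul r4: issue@6 deps=(3,2) exec_start@7 write@9

Answer: 3 5 5 7 10 9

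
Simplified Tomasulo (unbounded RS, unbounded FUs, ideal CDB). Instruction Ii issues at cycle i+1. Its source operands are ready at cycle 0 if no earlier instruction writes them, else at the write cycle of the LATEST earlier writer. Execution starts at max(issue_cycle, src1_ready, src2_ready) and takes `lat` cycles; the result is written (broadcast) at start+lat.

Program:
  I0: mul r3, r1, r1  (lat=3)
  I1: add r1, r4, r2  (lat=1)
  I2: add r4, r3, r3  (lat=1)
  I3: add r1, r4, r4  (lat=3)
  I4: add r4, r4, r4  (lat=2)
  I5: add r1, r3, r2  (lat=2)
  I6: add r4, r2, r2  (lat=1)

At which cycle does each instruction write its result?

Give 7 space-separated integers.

I0 mul r3: issue@1 deps=(None,None) exec_start@1 write@4
I1 add r1: issue@2 deps=(None,None) exec_start@2 write@3
I2 add r4: issue@3 deps=(0,0) exec_start@4 write@5
I3 add r1: issue@4 deps=(2,2) exec_start@5 write@8
I4 add r4: issue@5 deps=(2,2) exec_start@5 write@7
I5 add r1: issue@6 deps=(0,None) exec_start@6 write@8
I6 add r4: issue@7 deps=(None,None) exec_start@7 write@8

Answer: 4 3 5 8 7 8 8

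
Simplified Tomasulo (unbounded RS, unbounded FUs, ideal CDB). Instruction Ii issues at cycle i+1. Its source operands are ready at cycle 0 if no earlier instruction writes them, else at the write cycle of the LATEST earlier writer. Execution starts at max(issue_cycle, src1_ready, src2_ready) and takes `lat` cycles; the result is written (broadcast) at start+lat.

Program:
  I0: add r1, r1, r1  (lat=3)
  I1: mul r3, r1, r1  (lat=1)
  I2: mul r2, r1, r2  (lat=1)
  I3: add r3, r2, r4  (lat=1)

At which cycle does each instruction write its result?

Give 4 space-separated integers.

Answer: 4 5 5 6

Derivation:
I0 add r1: issue@1 deps=(None,None) exec_start@1 write@4
I1 mul r3: issue@2 deps=(0,0) exec_start@4 write@5
I2 mul r2: issue@3 deps=(0,None) exec_start@4 write@5
I3 add r3: issue@4 deps=(2,None) exec_start@5 write@6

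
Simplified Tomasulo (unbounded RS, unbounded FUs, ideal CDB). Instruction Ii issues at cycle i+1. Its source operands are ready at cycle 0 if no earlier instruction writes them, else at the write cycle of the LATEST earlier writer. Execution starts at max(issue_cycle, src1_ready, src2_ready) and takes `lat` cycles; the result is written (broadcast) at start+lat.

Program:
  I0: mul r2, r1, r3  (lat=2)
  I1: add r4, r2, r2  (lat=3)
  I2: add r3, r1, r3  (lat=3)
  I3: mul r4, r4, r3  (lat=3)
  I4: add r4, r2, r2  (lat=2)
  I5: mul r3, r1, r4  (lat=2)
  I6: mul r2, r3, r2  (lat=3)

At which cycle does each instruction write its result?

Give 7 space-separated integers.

Answer: 3 6 6 9 7 9 12

Derivation:
I0 mul r2: issue@1 deps=(None,None) exec_start@1 write@3
I1 add r4: issue@2 deps=(0,0) exec_start@3 write@6
I2 add r3: issue@3 deps=(None,None) exec_start@3 write@6
I3 mul r4: issue@4 deps=(1,2) exec_start@6 write@9
I4 add r4: issue@5 deps=(0,0) exec_start@5 write@7
I5 mul r3: issue@6 deps=(None,4) exec_start@7 write@9
I6 mul r2: issue@7 deps=(5,0) exec_start@9 write@12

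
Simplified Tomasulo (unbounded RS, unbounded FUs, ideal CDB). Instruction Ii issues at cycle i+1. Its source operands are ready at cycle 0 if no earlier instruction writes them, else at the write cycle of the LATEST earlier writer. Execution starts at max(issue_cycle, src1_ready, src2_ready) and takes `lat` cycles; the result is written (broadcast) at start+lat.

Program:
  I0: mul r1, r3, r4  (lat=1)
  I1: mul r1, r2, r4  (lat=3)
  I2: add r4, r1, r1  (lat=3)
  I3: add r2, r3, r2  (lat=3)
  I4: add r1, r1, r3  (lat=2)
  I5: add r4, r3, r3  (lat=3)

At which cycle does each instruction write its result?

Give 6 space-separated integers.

Answer: 2 5 8 7 7 9

Derivation:
I0 mul r1: issue@1 deps=(None,None) exec_start@1 write@2
I1 mul r1: issue@2 deps=(None,None) exec_start@2 write@5
I2 add r4: issue@3 deps=(1,1) exec_start@5 write@8
I3 add r2: issue@4 deps=(None,None) exec_start@4 write@7
I4 add r1: issue@5 deps=(1,None) exec_start@5 write@7
I5 add r4: issue@6 deps=(None,None) exec_start@6 write@9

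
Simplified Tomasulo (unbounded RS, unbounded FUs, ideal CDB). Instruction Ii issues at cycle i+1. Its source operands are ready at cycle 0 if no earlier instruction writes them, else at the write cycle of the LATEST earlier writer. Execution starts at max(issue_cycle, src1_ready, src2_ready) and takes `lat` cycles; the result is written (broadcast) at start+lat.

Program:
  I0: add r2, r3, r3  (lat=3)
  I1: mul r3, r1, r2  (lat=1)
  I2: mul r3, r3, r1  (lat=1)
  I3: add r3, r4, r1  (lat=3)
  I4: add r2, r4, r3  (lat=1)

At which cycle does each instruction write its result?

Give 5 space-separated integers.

Answer: 4 5 6 7 8

Derivation:
I0 add r2: issue@1 deps=(None,None) exec_start@1 write@4
I1 mul r3: issue@2 deps=(None,0) exec_start@4 write@5
I2 mul r3: issue@3 deps=(1,None) exec_start@5 write@6
I3 add r3: issue@4 deps=(None,None) exec_start@4 write@7
I4 add r2: issue@5 deps=(None,3) exec_start@7 write@8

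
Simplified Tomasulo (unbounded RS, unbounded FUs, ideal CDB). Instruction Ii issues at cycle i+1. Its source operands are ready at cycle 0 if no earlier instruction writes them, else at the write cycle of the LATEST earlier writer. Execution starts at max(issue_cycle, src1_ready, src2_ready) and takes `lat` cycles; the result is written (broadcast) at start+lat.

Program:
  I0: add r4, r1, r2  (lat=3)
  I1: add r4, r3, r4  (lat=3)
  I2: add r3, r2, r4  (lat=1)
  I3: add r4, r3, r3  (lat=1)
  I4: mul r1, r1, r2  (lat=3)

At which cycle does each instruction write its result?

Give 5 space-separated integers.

I0 add r4: issue@1 deps=(None,None) exec_start@1 write@4
I1 add r4: issue@2 deps=(None,0) exec_start@4 write@7
I2 add r3: issue@3 deps=(None,1) exec_start@7 write@8
I3 add r4: issue@4 deps=(2,2) exec_start@8 write@9
I4 mul r1: issue@5 deps=(None,None) exec_start@5 write@8

Answer: 4 7 8 9 8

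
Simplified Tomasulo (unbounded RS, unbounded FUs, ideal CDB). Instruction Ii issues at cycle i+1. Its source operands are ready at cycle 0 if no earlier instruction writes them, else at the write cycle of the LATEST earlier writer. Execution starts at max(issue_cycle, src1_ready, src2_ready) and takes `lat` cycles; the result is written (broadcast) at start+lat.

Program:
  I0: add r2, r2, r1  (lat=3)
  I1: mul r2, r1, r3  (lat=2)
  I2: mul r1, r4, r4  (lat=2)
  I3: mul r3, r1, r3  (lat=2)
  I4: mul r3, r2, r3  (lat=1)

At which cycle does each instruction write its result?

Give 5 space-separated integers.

Answer: 4 4 5 7 8

Derivation:
I0 add r2: issue@1 deps=(None,None) exec_start@1 write@4
I1 mul r2: issue@2 deps=(None,None) exec_start@2 write@4
I2 mul r1: issue@3 deps=(None,None) exec_start@3 write@5
I3 mul r3: issue@4 deps=(2,None) exec_start@5 write@7
I4 mul r3: issue@5 deps=(1,3) exec_start@7 write@8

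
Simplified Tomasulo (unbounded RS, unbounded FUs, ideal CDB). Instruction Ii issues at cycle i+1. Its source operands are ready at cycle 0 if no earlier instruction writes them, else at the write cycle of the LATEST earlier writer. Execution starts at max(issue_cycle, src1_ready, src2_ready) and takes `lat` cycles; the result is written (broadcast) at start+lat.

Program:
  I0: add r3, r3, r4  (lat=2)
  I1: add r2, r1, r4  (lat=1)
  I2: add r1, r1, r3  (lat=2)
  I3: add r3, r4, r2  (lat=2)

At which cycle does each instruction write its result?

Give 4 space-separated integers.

Answer: 3 3 5 6

Derivation:
I0 add r3: issue@1 deps=(None,None) exec_start@1 write@3
I1 add r2: issue@2 deps=(None,None) exec_start@2 write@3
I2 add r1: issue@3 deps=(None,0) exec_start@3 write@5
I3 add r3: issue@4 deps=(None,1) exec_start@4 write@6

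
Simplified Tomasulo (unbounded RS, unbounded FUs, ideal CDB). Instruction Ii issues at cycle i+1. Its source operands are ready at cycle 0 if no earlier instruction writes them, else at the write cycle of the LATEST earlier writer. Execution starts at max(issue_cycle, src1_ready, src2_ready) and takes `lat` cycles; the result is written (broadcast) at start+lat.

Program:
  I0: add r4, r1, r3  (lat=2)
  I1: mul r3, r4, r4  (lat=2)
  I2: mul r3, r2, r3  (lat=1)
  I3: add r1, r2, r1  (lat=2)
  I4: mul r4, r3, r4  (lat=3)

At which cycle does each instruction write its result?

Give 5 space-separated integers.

I0 add r4: issue@1 deps=(None,None) exec_start@1 write@3
I1 mul r3: issue@2 deps=(0,0) exec_start@3 write@5
I2 mul r3: issue@3 deps=(None,1) exec_start@5 write@6
I3 add r1: issue@4 deps=(None,None) exec_start@4 write@6
I4 mul r4: issue@5 deps=(2,0) exec_start@6 write@9

Answer: 3 5 6 6 9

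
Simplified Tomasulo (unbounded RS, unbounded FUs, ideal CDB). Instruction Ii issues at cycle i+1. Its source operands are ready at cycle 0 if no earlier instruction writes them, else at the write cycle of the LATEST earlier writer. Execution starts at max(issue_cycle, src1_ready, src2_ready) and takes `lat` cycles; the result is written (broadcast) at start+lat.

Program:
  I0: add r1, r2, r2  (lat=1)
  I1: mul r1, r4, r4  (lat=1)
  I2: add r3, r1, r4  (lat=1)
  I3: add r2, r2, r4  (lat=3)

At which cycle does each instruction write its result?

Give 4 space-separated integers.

I0 add r1: issue@1 deps=(None,None) exec_start@1 write@2
I1 mul r1: issue@2 deps=(None,None) exec_start@2 write@3
I2 add r3: issue@3 deps=(1,None) exec_start@3 write@4
I3 add r2: issue@4 deps=(None,None) exec_start@4 write@7

Answer: 2 3 4 7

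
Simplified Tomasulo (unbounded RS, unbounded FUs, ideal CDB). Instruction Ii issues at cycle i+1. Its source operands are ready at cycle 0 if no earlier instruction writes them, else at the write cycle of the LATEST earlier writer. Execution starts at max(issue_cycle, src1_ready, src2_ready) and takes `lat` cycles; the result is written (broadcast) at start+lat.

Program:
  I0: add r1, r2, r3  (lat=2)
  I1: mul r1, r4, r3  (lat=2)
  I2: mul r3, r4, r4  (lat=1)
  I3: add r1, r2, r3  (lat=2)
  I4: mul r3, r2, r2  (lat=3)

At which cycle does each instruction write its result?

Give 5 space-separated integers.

I0 add r1: issue@1 deps=(None,None) exec_start@1 write@3
I1 mul r1: issue@2 deps=(None,None) exec_start@2 write@4
I2 mul r3: issue@3 deps=(None,None) exec_start@3 write@4
I3 add r1: issue@4 deps=(None,2) exec_start@4 write@6
I4 mul r3: issue@5 deps=(None,None) exec_start@5 write@8

Answer: 3 4 4 6 8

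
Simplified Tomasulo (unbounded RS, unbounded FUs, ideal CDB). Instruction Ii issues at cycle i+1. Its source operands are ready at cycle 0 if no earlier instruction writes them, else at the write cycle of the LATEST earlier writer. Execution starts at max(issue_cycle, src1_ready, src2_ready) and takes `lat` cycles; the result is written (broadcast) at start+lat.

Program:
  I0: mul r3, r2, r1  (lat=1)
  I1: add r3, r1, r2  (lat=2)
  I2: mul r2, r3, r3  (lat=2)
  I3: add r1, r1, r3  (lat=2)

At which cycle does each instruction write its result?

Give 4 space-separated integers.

I0 mul r3: issue@1 deps=(None,None) exec_start@1 write@2
I1 add r3: issue@2 deps=(None,None) exec_start@2 write@4
I2 mul r2: issue@3 deps=(1,1) exec_start@4 write@6
I3 add r1: issue@4 deps=(None,1) exec_start@4 write@6

Answer: 2 4 6 6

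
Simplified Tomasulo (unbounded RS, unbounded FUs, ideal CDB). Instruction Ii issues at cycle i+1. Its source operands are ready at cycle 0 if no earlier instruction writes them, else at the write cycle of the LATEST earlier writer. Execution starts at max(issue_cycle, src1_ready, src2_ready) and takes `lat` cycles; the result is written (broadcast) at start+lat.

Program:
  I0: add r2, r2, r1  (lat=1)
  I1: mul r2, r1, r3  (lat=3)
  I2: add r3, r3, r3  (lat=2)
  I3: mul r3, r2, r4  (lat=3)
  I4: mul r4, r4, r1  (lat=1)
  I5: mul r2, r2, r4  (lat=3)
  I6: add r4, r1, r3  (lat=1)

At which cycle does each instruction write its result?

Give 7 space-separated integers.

I0 add r2: issue@1 deps=(None,None) exec_start@1 write@2
I1 mul r2: issue@2 deps=(None,None) exec_start@2 write@5
I2 add r3: issue@3 deps=(None,None) exec_start@3 write@5
I3 mul r3: issue@4 deps=(1,None) exec_start@5 write@8
I4 mul r4: issue@5 deps=(None,None) exec_start@5 write@6
I5 mul r2: issue@6 deps=(1,4) exec_start@6 write@9
I6 add r4: issue@7 deps=(None,3) exec_start@8 write@9

Answer: 2 5 5 8 6 9 9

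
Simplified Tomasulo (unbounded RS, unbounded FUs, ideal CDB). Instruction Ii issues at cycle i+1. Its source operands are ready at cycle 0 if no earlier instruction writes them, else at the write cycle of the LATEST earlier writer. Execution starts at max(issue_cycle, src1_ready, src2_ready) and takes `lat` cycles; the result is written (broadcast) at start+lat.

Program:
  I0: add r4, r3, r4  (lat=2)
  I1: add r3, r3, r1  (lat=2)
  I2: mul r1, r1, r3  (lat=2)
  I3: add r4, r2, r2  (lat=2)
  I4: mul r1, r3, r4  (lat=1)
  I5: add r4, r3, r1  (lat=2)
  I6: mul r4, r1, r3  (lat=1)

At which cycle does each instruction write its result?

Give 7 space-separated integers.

I0 add r4: issue@1 deps=(None,None) exec_start@1 write@3
I1 add r3: issue@2 deps=(None,None) exec_start@2 write@4
I2 mul r1: issue@3 deps=(None,1) exec_start@4 write@6
I3 add r4: issue@4 deps=(None,None) exec_start@4 write@6
I4 mul r1: issue@5 deps=(1,3) exec_start@6 write@7
I5 add r4: issue@6 deps=(1,4) exec_start@7 write@9
I6 mul r4: issue@7 deps=(4,1) exec_start@7 write@8

Answer: 3 4 6 6 7 9 8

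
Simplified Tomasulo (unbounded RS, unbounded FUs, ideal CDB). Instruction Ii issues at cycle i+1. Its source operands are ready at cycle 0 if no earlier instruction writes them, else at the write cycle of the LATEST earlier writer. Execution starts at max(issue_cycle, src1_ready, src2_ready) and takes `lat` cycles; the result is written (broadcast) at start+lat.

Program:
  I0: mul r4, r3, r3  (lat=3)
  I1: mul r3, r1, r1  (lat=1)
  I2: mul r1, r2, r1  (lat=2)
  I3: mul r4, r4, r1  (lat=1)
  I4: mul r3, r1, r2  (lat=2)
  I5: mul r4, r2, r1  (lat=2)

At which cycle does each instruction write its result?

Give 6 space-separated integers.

I0 mul r4: issue@1 deps=(None,None) exec_start@1 write@4
I1 mul r3: issue@2 deps=(None,None) exec_start@2 write@3
I2 mul r1: issue@3 deps=(None,None) exec_start@3 write@5
I3 mul r4: issue@4 deps=(0,2) exec_start@5 write@6
I4 mul r3: issue@5 deps=(2,None) exec_start@5 write@7
I5 mul r4: issue@6 deps=(None,2) exec_start@6 write@8

Answer: 4 3 5 6 7 8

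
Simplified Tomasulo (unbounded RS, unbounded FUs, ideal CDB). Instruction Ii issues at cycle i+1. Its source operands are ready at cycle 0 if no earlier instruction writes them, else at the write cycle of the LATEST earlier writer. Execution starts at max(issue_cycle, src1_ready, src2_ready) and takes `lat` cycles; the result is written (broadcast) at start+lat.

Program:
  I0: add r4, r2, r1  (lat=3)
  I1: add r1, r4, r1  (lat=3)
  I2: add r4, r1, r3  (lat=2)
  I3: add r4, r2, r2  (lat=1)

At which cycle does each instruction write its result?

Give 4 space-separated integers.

Answer: 4 7 9 5

Derivation:
I0 add r4: issue@1 deps=(None,None) exec_start@1 write@4
I1 add r1: issue@2 deps=(0,None) exec_start@4 write@7
I2 add r4: issue@3 deps=(1,None) exec_start@7 write@9
I3 add r4: issue@4 deps=(None,None) exec_start@4 write@5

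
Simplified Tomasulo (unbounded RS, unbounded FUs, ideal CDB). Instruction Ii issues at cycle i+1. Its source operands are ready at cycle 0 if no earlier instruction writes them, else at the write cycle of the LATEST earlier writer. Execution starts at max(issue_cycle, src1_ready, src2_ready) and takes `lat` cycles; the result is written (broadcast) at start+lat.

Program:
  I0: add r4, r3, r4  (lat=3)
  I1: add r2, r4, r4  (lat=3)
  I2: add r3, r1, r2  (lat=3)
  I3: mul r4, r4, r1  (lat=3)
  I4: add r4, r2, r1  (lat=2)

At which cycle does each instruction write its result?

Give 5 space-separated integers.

I0 add r4: issue@1 deps=(None,None) exec_start@1 write@4
I1 add r2: issue@2 deps=(0,0) exec_start@4 write@7
I2 add r3: issue@3 deps=(None,1) exec_start@7 write@10
I3 mul r4: issue@4 deps=(0,None) exec_start@4 write@7
I4 add r4: issue@5 deps=(1,None) exec_start@7 write@9

Answer: 4 7 10 7 9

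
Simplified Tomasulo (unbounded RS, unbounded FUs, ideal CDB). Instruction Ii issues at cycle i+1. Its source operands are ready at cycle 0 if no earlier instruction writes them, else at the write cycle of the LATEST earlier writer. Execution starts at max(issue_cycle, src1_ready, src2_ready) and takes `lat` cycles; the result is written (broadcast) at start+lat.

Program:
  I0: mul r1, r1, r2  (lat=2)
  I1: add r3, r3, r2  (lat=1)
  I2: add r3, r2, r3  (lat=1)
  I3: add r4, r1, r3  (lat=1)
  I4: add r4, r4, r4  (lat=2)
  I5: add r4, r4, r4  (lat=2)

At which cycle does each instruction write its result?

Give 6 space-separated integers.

I0 mul r1: issue@1 deps=(None,None) exec_start@1 write@3
I1 add r3: issue@2 deps=(None,None) exec_start@2 write@3
I2 add r3: issue@3 deps=(None,1) exec_start@3 write@4
I3 add r4: issue@4 deps=(0,2) exec_start@4 write@5
I4 add r4: issue@5 deps=(3,3) exec_start@5 write@7
I5 add r4: issue@6 deps=(4,4) exec_start@7 write@9

Answer: 3 3 4 5 7 9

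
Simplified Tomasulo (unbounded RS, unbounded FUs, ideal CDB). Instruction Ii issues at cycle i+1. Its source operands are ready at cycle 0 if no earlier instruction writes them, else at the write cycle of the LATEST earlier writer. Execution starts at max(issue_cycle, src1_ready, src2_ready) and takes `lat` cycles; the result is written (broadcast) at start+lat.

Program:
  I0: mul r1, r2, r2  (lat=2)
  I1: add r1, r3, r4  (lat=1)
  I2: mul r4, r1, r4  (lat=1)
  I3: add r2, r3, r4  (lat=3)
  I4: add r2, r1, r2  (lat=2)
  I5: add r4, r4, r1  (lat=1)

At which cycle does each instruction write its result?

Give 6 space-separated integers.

Answer: 3 3 4 7 9 7

Derivation:
I0 mul r1: issue@1 deps=(None,None) exec_start@1 write@3
I1 add r1: issue@2 deps=(None,None) exec_start@2 write@3
I2 mul r4: issue@3 deps=(1,None) exec_start@3 write@4
I3 add r2: issue@4 deps=(None,2) exec_start@4 write@7
I4 add r2: issue@5 deps=(1,3) exec_start@7 write@9
I5 add r4: issue@6 deps=(2,1) exec_start@6 write@7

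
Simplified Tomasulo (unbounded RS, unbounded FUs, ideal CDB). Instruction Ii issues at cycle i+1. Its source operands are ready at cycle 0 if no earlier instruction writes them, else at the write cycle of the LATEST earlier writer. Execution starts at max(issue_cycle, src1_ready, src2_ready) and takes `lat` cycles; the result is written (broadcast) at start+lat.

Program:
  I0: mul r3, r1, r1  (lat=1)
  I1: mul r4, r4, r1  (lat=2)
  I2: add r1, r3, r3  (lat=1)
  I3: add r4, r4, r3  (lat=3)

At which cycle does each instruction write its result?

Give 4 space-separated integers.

Answer: 2 4 4 7

Derivation:
I0 mul r3: issue@1 deps=(None,None) exec_start@1 write@2
I1 mul r4: issue@2 deps=(None,None) exec_start@2 write@4
I2 add r1: issue@3 deps=(0,0) exec_start@3 write@4
I3 add r4: issue@4 deps=(1,0) exec_start@4 write@7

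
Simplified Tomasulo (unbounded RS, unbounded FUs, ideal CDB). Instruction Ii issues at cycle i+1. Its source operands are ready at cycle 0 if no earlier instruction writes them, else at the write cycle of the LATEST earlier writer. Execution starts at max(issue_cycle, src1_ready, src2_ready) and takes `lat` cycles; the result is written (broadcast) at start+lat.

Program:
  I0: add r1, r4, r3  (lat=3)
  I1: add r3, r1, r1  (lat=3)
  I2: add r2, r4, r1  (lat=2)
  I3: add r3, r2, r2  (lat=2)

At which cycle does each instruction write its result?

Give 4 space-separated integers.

I0 add r1: issue@1 deps=(None,None) exec_start@1 write@4
I1 add r3: issue@2 deps=(0,0) exec_start@4 write@7
I2 add r2: issue@3 deps=(None,0) exec_start@4 write@6
I3 add r3: issue@4 deps=(2,2) exec_start@6 write@8

Answer: 4 7 6 8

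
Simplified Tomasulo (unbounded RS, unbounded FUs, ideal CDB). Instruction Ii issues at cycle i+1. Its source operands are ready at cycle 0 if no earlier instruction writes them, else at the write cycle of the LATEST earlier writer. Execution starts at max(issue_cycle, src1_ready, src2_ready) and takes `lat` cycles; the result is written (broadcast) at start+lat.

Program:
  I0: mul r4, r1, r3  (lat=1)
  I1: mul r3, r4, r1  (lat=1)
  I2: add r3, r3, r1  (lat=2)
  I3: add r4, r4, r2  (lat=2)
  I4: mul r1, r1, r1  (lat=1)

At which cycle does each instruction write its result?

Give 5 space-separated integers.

Answer: 2 3 5 6 6

Derivation:
I0 mul r4: issue@1 deps=(None,None) exec_start@1 write@2
I1 mul r3: issue@2 deps=(0,None) exec_start@2 write@3
I2 add r3: issue@3 deps=(1,None) exec_start@3 write@5
I3 add r4: issue@4 deps=(0,None) exec_start@4 write@6
I4 mul r1: issue@5 deps=(None,None) exec_start@5 write@6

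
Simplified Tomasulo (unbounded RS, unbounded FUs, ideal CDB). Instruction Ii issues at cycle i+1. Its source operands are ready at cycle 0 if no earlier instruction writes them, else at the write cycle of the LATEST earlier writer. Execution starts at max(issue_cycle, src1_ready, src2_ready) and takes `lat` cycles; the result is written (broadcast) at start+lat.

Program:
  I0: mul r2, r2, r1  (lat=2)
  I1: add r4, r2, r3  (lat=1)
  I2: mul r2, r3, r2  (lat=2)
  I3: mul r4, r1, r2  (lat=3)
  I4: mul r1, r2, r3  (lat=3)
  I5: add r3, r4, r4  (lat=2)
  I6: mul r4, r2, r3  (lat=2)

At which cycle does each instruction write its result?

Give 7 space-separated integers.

I0 mul r2: issue@1 deps=(None,None) exec_start@1 write@3
I1 add r4: issue@2 deps=(0,None) exec_start@3 write@4
I2 mul r2: issue@3 deps=(None,0) exec_start@3 write@5
I3 mul r4: issue@4 deps=(None,2) exec_start@5 write@8
I4 mul r1: issue@5 deps=(2,None) exec_start@5 write@8
I5 add r3: issue@6 deps=(3,3) exec_start@8 write@10
I6 mul r4: issue@7 deps=(2,5) exec_start@10 write@12

Answer: 3 4 5 8 8 10 12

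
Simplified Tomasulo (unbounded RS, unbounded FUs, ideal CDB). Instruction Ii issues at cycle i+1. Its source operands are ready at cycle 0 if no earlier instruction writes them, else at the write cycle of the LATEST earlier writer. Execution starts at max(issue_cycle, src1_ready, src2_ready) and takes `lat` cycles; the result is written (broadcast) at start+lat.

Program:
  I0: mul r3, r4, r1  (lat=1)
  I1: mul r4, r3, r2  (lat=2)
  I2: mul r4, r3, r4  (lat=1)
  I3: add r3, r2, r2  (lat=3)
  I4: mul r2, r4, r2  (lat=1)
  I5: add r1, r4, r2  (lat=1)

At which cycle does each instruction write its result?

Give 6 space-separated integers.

Answer: 2 4 5 7 6 7

Derivation:
I0 mul r3: issue@1 deps=(None,None) exec_start@1 write@2
I1 mul r4: issue@2 deps=(0,None) exec_start@2 write@4
I2 mul r4: issue@3 deps=(0,1) exec_start@4 write@5
I3 add r3: issue@4 deps=(None,None) exec_start@4 write@7
I4 mul r2: issue@5 deps=(2,None) exec_start@5 write@6
I5 add r1: issue@6 deps=(2,4) exec_start@6 write@7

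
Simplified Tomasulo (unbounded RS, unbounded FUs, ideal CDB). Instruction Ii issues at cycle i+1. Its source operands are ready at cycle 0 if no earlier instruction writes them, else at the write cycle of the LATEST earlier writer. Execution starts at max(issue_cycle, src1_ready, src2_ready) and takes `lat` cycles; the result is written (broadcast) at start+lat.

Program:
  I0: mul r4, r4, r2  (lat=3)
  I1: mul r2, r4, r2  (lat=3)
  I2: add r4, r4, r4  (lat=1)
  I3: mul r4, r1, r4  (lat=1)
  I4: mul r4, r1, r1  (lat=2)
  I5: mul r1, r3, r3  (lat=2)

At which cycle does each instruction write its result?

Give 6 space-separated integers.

Answer: 4 7 5 6 7 8

Derivation:
I0 mul r4: issue@1 deps=(None,None) exec_start@1 write@4
I1 mul r2: issue@2 deps=(0,None) exec_start@4 write@7
I2 add r4: issue@3 deps=(0,0) exec_start@4 write@5
I3 mul r4: issue@4 deps=(None,2) exec_start@5 write@6
I4 mul r4: issue@5 deps=(None,None) exec_start@5 write@7
I5 mul r1: issue@6 deps=(None,None) exec_start@6 write@8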